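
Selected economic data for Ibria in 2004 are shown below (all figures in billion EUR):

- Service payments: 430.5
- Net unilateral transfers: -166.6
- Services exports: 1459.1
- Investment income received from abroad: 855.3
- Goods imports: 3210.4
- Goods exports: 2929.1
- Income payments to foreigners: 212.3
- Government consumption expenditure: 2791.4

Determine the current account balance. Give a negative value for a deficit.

1223.7

Goods balance = 2929.1 - 3210.4 = -281.3
Services balance = 1459.1 - 430.5 = 1028.6
Trade balance (goods + services) = -281.3 + 1028.6 = 747.3
Net primary income = 855.3 - 212.3 = 643.0
Net secondary income = -166.6
Current account = 747.3 + 643.0 + (-166.6) = 1223.7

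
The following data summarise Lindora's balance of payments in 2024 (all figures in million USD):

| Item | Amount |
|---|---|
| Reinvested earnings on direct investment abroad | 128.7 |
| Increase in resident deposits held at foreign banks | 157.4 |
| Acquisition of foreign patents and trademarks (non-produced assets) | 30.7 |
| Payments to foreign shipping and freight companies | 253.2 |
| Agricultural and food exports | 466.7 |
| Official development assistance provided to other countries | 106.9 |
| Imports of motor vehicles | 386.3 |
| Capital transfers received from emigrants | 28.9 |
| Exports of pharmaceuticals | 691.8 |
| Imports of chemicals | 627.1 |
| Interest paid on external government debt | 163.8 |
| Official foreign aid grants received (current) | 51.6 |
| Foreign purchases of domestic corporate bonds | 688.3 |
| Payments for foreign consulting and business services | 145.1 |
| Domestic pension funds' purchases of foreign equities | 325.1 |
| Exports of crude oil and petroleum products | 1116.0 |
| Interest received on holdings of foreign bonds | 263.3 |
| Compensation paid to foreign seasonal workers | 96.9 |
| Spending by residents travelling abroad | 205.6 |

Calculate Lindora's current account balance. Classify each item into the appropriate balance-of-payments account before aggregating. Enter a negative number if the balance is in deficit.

733.2

Goods: 466.7 + 691.8 - 627.1 - 386.3 + 1116.0 = 1261.1
Services: -253.2 - 145.1 - 205.6 = -603.9
Primary income: 263.3 - 163.8 - 96.9 + 128.7 = 131.3
Secondary income: -106.9 + 51.6 = -55.3
Current account = 1261.1 + (-603.9) + 131.3 + (-55.3) = 733.2
(Excluded from the current account — financial account: increase in resident deposits held at foreign banks 157.4, foreign purchases of domestic corporate bonds 688.3, domestic pension funds' purchases of foreign equities 325.1; capital account: acquisition of foreign patents and trademarks (non-produced assets) 30.7, capital transfers received from emigrants 28.9.)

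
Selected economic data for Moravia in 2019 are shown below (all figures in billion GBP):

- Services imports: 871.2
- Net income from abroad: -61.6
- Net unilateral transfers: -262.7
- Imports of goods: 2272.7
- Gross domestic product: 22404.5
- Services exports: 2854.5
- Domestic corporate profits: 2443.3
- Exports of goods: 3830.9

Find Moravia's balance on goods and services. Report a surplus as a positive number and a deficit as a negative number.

3541.5

Goods balance = 3830.9 - 2272.7 = 1558.2
Services balance = 2854.5 - 871.2 = 1983.3
Trade balance (goods + services) = 1558.2 + 1983.3 = 3541.5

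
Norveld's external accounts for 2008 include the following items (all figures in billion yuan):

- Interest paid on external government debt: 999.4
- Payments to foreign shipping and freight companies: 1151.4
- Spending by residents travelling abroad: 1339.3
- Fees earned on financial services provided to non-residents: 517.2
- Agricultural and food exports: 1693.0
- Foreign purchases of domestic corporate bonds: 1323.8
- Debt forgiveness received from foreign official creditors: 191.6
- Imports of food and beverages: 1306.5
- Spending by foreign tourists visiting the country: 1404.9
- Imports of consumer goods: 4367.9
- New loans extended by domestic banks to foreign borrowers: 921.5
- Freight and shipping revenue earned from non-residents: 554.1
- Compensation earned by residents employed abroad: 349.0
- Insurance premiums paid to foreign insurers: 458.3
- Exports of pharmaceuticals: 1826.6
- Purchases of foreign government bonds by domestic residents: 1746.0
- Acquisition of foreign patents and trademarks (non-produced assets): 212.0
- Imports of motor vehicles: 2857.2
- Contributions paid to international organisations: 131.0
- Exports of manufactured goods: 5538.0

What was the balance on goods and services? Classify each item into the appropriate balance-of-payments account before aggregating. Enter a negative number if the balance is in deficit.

53.2

Goods: 5538.0 + 1693.0 + 1826.6 - 1306.5 - 4367.9 - 2857.2 = 526.0
Services: -1339.3 - 458.3 - 1151.4 + 517.2 + 1404.9 + 554.1 = -472.8
Trade balance = 526.0 + (-472.8) = 53.2
(Excluded from the trade balance — primary income: interest paid on external government debt 999.4, compensation earned by residents employed abroad 349.0; financial account: foreign purchases of domestic corporate bonds 1323.8, new loans extended by domestic banks to foreign borrowers 921.5, purchases of foreign government bonds by domestic residents 1746.0; capital account: debt forgiveness received from foreign official creditors 191.6, acquisition of foreign patents and trademarks (non-produced assets) 212.0; secondary income: contributions paid to international organisations 131.0.)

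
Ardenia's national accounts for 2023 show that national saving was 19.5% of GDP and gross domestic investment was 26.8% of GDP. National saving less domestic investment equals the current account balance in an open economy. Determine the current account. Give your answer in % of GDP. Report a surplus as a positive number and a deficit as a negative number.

S - I = CA (net lending to the rest of the world).
CA = S - I = 19.5 - 26.8 = -7.3

-7.3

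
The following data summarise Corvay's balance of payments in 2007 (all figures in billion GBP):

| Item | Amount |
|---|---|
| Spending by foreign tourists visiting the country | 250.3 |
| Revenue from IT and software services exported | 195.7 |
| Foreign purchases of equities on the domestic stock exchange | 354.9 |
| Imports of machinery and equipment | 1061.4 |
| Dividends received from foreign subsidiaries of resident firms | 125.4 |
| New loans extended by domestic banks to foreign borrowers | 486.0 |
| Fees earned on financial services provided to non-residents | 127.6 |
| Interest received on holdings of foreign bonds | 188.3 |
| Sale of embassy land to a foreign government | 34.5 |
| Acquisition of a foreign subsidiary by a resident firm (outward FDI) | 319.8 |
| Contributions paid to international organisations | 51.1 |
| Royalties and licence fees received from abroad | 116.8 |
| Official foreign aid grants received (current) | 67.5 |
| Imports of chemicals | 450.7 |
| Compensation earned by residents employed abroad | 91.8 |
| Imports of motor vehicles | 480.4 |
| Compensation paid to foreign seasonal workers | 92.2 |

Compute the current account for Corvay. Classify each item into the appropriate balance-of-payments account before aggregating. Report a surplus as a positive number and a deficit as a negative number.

Goods: -450.7 - 480.4 - 1061.4 = -1992.5
Services: 195.7 + 127.6 + 116.8 + 250.3 = 690.4
Primary income: 125.4 + 188.3 + 91.8 - 92.2 = 313.3
Secondary income: 67.5 - 51.1 = 16.4
Current account = (-1992.5) + 690.4 + 313.3 + 16.4 = -972.4
(Excluded from the current account — financial account: foreign purchases of equities on the domestic stock exchange 354.9, new loans extended by domestic banks to foreign borrowers 486.0, acquisition of a foreign subsidiary by a resident firm (outward FDI) 319.8; capital account: sale of embassy land to a foreign government 34.5.)

-972.4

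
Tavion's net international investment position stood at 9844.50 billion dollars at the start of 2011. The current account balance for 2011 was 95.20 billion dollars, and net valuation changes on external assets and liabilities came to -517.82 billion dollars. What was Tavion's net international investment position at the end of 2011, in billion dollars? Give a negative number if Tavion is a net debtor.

Change in NIIP = current account + net valuation change = 95.20 + (-517.82) = -422.62
End-of-year NIIP = 9844.50 + (-422.62) = 9421.88

9421.88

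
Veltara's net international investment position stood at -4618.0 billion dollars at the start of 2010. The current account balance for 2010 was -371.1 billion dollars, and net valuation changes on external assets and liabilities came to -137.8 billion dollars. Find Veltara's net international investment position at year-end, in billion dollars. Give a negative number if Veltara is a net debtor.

-5126.9

Change in NIIP = current account + net valuation change = -371.1 + (-137.8) = -508.9
End-of-year NIIP = -4618.0 + (-508.9) = -5126.9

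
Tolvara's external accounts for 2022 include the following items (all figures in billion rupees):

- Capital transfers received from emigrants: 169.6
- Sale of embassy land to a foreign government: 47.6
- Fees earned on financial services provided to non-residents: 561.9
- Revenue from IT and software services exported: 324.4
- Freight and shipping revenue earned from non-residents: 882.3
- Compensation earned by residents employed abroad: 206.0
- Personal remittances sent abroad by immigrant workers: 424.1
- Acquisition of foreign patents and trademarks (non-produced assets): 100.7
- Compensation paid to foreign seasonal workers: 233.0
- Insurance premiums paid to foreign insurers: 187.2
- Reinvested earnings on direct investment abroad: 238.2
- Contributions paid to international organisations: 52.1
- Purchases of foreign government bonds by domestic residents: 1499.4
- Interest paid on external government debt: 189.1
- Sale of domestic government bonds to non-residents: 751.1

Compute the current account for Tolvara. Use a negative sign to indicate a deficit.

1127.3

Services: 882.3 - 187.2 + 324.4 + 561.9 = 1581.4
Primary income: -189.1 + 206.0 - 233.0 + 238.2 = 22.1
Secondary income: -52.1 - 424.1 = -476.2
Current account = 1581.4 + 22.1 + (-476.2) = 1127.3
(Excluded from the current account — capital account: capital transfers received from emigrants 169.6, sale of embassy land to a foreign government 47.6, acquisition of foreign patents and trademarks (non-produced assets) 100.7; financial account: purchases of foreign government bonds by domestic residents 1499.4, sale of domestic government bonds to non-residents 751.1.)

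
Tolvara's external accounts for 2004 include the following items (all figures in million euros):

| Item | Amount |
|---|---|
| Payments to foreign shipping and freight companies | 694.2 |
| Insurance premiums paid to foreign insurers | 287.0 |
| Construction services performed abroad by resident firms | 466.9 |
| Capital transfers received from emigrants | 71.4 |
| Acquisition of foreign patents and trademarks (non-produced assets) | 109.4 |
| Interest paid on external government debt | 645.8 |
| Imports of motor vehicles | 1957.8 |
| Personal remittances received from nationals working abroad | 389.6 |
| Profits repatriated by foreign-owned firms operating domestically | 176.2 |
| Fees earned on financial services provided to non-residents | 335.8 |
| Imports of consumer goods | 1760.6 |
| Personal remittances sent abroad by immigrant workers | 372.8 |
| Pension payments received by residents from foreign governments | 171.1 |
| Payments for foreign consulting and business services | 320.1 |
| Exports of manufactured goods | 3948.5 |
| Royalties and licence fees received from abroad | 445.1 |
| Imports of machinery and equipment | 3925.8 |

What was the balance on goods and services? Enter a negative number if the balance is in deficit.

Goods: 3948.5 - 3925.8 - 1760.6 - 1957.8 = -3695.7
Services: -287.0 - 694.2 + 445.1 + 466.9 + 335.8 - 320.1 = -53.5
Trade balance = -3695.7 + (-53.5) = -3749.2
(Excluded from the trade balance — capital account: capital transfers received from emigrants 71.4, acquisition of foreign patents and trademarks (non-produced assets) 109.4; primary income: interest paid on external government debt 645.8, profits repatriated by foreign-owned firms operating domestically 176.2; secondary income: personal remittances received from nationals working abroad 389.6, personal remittances sent abroad by immigrant workers 372.8, pension payments received by residents from foreign governments 171.1.)

-3749.2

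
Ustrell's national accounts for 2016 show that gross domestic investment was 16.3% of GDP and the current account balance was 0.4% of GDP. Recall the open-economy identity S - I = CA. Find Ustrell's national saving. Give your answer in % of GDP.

16.7

S = I + CA = 16.3 + 0.4 = 16.7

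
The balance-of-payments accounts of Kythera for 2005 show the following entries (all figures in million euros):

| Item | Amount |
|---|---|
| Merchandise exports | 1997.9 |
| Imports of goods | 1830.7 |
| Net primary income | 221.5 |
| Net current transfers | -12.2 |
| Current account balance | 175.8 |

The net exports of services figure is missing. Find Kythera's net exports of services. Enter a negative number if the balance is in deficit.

Current account = goods balance + services balance + net primary income + net secondary income
Sum of the known components = 376.5
Net exports of services = CA - (known components) = 175.8 - 376.5 = -200.7

-200.7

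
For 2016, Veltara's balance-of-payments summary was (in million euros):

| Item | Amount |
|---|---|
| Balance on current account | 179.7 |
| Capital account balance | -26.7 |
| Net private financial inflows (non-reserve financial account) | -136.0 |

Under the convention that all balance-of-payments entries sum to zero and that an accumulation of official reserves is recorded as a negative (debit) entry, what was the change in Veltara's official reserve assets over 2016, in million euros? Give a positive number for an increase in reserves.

17.0

Official reserve transactions balance = -(179.7 + (-26.7) + (-136.0)) = -17.0
An accumulation of reserves is recorded as a debit (negative entry), so the change in the stock of reserves is the negative of that balance.
Change in official reserves = -(-17.0) = 17.0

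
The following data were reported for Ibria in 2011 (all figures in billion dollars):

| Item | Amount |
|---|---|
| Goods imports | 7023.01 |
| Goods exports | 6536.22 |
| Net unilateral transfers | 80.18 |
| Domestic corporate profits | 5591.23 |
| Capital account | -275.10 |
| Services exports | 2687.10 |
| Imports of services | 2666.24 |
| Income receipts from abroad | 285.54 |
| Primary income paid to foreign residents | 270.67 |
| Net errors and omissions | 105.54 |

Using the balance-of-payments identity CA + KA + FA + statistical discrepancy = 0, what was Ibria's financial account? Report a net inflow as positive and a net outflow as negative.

540.44

Goods balance = 6536.22 - 7023.01 = -486.79
Services balance = 2687.10 - 2666.24 = 20.86
Trade balance (goods + services) = -486.79 + 20.86 = -465.93
Net primary income = 285.54 - 270.67 = 14.87
Net secondary income = 80.18
Current account = -465.93 + 14.87 + 80.18 = -370.88
Financial account = -(-370.88 + (-275.10) + 105.54) = 540.44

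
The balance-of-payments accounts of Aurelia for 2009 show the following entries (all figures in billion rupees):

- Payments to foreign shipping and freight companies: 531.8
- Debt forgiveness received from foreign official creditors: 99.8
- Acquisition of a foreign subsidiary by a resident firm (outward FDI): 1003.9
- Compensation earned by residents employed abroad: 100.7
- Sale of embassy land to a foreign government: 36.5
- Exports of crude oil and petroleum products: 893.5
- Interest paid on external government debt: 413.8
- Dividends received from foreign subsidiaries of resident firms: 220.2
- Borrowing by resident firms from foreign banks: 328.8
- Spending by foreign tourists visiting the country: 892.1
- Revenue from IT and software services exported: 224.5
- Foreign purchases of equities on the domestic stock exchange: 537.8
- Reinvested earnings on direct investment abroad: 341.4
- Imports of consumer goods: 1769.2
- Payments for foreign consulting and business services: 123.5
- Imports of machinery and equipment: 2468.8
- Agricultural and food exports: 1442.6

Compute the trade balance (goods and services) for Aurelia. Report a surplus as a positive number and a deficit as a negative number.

Goods: -2468.8 - 1769.2 + 893.5 + 1442.6 = -1901.9
Services: 892.1 - 531.8 - 123.5 + 224.5 = 461.3
Trade balance = -1901.9 + 461.3 = -1440.6
(Excluded from the trade balance — capital account: debt forgiveness received from foreign official creditors 99.8, sale of embassy land to a foreign government 36.5; financial account: acquisition of a foreign subsidiary by a resident firm (outward FDI) 1003.9, borrowing by resident firms from foreign banks 328.8, foreign purchases of equities on the domestic stock exchange 537.8; primary income: compensation earned by residents employed abroad 100.7, interest paid on external government debt 413.8, dividends received from foreign subsidiaries of resident firms 220.2, reinvested earnings on direct investment abroad 341.4.)

-1440.6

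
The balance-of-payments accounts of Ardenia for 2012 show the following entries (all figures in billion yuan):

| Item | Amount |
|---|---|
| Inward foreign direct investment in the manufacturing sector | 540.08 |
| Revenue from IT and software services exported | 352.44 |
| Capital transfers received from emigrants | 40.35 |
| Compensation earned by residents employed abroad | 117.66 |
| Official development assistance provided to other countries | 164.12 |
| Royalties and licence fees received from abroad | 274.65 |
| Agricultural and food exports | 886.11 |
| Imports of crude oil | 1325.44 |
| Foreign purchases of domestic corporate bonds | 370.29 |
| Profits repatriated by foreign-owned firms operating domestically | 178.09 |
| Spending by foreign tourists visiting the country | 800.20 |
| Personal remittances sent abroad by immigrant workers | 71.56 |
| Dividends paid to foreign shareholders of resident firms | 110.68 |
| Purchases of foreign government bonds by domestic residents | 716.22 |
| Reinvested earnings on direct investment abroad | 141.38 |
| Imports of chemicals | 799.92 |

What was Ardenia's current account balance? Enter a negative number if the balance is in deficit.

Goods: -1325.44 + 886.11 - 799.92 = -1239.25
Services: 352.44 + 800.20 + 274.65 = 1427.29
Primary income: -110.68 - 178.09 + 141.38 + 117.66 = -29.73
Secondary income: -164.12 - 71.56 = -235.68
Current account = (-1239.25) + 1427.29 + (-29.73) + (-235.68) = -77.37
(Excluded from the current account — financial account: inward foreign direct investment in the manufacturing sector 540.08, foreign purchases of domestic corporate bonds 370.29, purchases of foreign government bonds by domestic residents 716.22; capital account: capital transfers received from emigrants 40.35.)

-77.37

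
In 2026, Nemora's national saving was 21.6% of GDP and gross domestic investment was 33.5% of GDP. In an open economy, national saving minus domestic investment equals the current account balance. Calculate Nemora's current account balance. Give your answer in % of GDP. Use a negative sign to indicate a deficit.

CA = S - I = 21.6 - 33.5 = -11.9

-11.9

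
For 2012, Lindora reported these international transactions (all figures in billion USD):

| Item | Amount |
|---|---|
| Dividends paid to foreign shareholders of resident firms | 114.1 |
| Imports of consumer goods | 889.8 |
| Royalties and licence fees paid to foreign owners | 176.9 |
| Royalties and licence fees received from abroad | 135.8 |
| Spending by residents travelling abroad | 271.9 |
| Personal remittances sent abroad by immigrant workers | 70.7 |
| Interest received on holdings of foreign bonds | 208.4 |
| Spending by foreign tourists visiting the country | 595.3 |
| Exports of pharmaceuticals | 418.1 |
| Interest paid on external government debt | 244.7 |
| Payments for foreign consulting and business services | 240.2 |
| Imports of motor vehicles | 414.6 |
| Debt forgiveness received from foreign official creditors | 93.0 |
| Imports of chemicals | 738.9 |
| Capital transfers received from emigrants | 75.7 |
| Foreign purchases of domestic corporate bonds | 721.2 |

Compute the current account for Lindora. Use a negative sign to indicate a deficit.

-1804.2

Goods: -738.9 + 418.1 - 414.6 - 889.8 = -1625.2
Services: 595.3 - 240.2 - 271.9 - 176.9 + 135.8 = 42.1
Primary income: -244.7 - 114.1 + 208.4 = -150.4
Secondary income: -70.7
Current account = (-1625.2) + 42.1 + (-150.4) + (-70.7) = -1804.2
(Excluded from the current account — capital account: debt forgiveness received from foreign official creditors 93.0, capital transfers received from emigrants 75.7; financial account: foreign purchases of domestic corporate bonds 721.2.)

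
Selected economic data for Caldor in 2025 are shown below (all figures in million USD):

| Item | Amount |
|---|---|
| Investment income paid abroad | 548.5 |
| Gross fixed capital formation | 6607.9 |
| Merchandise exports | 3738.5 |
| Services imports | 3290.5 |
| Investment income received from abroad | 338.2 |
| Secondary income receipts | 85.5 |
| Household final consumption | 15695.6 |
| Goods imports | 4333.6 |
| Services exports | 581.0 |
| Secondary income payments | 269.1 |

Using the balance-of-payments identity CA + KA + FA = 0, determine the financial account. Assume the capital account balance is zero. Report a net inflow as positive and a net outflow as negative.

Goods balance = 3738.5 - 4333.6 = -595.1
Services balance = 581.0 - 3290.5 = -2709.5
Trade balance (goods + services) = -595.1 + (-2709.5) = -3304.6
Net primary income = 338.2 - 548.5 = -210.3
Net secondary income = 85.5 - 269.1 = -183.6
Current account = -3304.6 + (-210.3) + (-183.6) = -3698.5
Financial account = -(-3698.5) = 3698.5

3698.5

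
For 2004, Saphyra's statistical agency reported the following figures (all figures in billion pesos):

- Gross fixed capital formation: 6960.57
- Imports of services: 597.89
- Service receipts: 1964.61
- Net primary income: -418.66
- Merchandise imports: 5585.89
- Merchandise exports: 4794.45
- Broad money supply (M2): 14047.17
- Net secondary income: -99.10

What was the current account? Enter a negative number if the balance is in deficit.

Goods balance = 4794.45 - 5585.89 = -791.44
Services balance = 1964.61 - 597.89 = 1366.72
Trade balance (goods + services) = -791.44 + 1366.72 = 575.28
Net primary income = -418.66
Net secondary income = -99.10
Current account = 575.28 + (-418.66) + (-99.10) = 57.52

57.52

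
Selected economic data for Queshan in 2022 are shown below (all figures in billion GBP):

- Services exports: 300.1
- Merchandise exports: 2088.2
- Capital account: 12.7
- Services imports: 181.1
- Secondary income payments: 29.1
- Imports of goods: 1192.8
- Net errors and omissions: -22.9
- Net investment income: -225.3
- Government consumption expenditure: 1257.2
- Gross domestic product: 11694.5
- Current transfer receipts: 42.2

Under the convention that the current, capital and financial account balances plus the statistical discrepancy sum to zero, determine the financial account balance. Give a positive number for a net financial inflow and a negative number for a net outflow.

-792.0

Goods balance = 2088.2 - 1192.8 = 895.4
Services balance = 300.1 - 181.1 = 119.0
Trade balance (goods + services) = 895.4 + 119.0 = 1014.4
Net primary income = -225.3
Net secondary income = 42.2 - 29.1 = 13.1
Current account = 1014.4 + (-225.3) + 13.1 = 802.2
Financial account = -(802.2 + 12.7 + (-22.9)) = -792.0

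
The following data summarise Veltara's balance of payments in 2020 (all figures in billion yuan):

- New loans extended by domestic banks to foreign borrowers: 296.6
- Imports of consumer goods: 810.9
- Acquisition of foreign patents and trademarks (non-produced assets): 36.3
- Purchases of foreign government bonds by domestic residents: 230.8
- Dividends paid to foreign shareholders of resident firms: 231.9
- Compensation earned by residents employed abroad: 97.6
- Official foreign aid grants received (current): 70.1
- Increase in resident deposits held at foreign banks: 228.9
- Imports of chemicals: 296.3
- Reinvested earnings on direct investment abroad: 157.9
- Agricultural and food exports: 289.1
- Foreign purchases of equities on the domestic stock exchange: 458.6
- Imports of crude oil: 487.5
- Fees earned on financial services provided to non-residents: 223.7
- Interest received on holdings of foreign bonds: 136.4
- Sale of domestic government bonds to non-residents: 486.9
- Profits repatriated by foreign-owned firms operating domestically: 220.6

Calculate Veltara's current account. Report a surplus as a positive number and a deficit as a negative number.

Goods: -296.3 + 289.1 - 810.9 - 487.5 = -1305.6
Services: 223.7
Primary income: 136.4 - 220.6 + 157.9 - 231.9 + 97.6 = -60.6
Secondary income: 70.1
Current account = (-1305.6) + 223.7 + (-60.6) + 70.1 = -1072.4
(Excluded from the current account — financial account: new loans extended by domestic banks to foreign borrowers 296.6, purchases of foreign government bonds by domestic residents 230.8, increase in resident deposits held at foreign banks 228.9, foreign purchases of equities on the domestic stock exchange 458.6, sale of domestic government bonds to non-residents 486.9; capital account: acquisition of foreign patents and trademarks (non-produced assets) 36.3.)

-1072.4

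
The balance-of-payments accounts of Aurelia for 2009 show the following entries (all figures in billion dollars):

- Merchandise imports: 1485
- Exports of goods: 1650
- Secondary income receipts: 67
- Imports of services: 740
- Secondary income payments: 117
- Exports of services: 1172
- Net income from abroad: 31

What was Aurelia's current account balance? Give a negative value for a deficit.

578

Goods balance = 1650 - 1485 = 165
Services balance = 1172 - 740 = 432
Trade balance (goods + services) = 165 + 432 = 597
Net primary income = 31
Net secondary income = 67 - 117 = -50
Current account = 597 + 31 + (-50) = 578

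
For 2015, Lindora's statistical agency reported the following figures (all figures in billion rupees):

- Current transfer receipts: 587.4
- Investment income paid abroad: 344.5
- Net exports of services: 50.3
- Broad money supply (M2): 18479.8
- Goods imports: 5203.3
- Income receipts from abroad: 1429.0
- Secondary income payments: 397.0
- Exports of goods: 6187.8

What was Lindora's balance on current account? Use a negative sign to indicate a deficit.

2309.7

Goods balance = 6187.8 - 5203.3 = 984.5
Services balance = 50.3
Trade balance (goods + services) = 984.5 + 50.3 = 1034.8
Net primary income = 1429.0 - 344.5 = 1084.5
Net secondary income = 587.4 - 397.0 = 190.4
Current account = 1034.8 + 1084.5 + 190.4 = 2309.7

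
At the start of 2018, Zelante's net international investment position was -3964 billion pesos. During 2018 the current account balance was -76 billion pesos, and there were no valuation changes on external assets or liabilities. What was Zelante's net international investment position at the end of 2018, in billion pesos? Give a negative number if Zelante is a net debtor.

-4040

With no valuation effects, change in NIIP = current account = -76
End-of-year NIIP = -3964 + (-76) = -4040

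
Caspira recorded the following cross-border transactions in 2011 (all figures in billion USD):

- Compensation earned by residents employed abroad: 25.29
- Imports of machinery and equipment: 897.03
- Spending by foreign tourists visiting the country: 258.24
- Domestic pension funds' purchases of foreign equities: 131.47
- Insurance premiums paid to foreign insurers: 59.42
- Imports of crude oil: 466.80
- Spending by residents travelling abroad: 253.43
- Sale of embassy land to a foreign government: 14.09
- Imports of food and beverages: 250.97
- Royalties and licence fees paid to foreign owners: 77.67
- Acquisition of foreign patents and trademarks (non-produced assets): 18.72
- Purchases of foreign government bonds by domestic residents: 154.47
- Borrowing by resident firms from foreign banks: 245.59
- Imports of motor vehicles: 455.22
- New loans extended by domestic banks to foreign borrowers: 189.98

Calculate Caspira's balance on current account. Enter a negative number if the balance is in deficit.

-2177.01

Goods: -466.80 - 250.97 - 897.03 - 455.22 = -2070.02
Services: -253.43 - 77.67 - 59.42 + 258.24 = -132.28
Primary income: 25.29
Current account = (-2070.02) + (-132.28) + 25.29 = -2177.01
(Excluded from the current account — financial account: domestic pension funds' purchases of foreign equities 131.47, purchases of foreign government bonds by domestic residents 154.47, borrowing by resident firms from foreign banks 245.59, new loans extended by domestic banks to foreign borrowers 189.98; capital account: sale of embassy land to a foreign government 14.09, acquisition of foreign patents and trademarks (non-produced assets) 18.72.)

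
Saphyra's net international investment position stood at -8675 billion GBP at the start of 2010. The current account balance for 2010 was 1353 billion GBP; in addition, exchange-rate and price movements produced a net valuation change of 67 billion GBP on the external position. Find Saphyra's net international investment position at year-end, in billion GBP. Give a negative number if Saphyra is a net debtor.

-7255

Change in NIIP = current account + net valuation change = 1353 + 67 = 1420
End-of-year NIIP = -8675 + 1420 = -7255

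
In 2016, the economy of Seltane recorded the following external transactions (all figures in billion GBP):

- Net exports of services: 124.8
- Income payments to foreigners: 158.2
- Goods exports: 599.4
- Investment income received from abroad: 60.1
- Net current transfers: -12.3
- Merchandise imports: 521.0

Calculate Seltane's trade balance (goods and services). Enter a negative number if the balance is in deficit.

Goods balance = 599.4 - 521.0 = 78.4
Services balance = 124.8
Trade balance (goods + services) = 78.4 + 124.8 = 203.2

203.2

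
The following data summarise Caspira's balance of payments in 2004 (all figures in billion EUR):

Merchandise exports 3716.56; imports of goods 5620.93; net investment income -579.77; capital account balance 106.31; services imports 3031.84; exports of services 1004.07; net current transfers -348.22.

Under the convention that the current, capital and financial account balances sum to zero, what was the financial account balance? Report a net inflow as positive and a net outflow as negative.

4753.82

Goods balance = 3716.56 - 5620.93 = -1904.37
Services balance = 1004.07 - 3031.84 = -2027.77
Trade balance (goods + services) = -1904.37 + (-2027.77) = -3932.14
Net primary income = -579.77
Net secondary income = -348.22
Current account = -3932.14 + (-579.77) + (-348.22) = -4860.13
Financial account = -(-4860.13 + 106.31) = 4753.82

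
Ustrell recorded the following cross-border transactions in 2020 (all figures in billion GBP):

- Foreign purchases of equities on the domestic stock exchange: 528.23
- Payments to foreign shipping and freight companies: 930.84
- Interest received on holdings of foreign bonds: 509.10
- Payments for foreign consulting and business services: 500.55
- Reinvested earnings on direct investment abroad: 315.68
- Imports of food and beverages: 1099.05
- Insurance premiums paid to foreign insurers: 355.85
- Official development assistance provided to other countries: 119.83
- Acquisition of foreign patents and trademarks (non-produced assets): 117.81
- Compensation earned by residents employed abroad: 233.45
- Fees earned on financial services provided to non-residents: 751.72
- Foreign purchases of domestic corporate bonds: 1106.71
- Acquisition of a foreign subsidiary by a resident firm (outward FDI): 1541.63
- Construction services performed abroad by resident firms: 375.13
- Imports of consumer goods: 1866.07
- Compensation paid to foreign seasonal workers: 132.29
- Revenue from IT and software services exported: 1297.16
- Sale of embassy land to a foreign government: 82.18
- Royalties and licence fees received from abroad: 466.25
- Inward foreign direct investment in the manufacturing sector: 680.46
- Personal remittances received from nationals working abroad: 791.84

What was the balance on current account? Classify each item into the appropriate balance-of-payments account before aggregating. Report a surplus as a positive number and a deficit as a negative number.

-264.15

Goods: -1866.07 - 1099.05 = -2965.12
Services: 466.25 - 930.84 - 355.85 - 500.55 + 375.13 + 1297.16 + 751.72 = 1103.02
Primary income: 233.45 + 509.10 - 132.29 + 315.68 = 925.94
Secondary income: -119.83 + 791.84 = 672.01
Current account = (-2965.12) + 1103.02 + 925.94 + 672.01 = -264.15
(Excluded from the current account — financial account: foreign purchases of equities on the domestic stock exchange 528.23, foreign purchases of domestic corporate bonds 1106.71, acquisition of a foreign subsidiary by a resident firm (outward FDI) 1541.63, inward foreign direct investment in the manufacturing sector 680.46; capital account: acquisition of foreign patents and trademarks (non-produced assets) 117.81, sale of embassy land to a foreign government 82.18.)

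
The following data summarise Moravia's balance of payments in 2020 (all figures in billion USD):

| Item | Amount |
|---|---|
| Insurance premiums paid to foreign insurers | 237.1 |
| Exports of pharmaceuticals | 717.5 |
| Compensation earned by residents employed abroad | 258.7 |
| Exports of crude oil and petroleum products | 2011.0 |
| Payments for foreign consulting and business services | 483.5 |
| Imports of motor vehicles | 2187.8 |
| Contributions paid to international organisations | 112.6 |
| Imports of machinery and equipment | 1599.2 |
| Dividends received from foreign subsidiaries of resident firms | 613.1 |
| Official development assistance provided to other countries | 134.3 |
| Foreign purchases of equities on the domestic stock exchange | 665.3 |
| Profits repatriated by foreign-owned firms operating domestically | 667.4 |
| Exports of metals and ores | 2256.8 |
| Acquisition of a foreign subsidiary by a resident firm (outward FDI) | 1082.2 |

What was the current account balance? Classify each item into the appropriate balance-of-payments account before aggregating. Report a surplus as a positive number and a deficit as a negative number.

Goods: -2187.8 + 2011.0 + 2256.8 - 1599.2 + 717.5 = 1198.3
Services: -483.5 - 237.1 = -720.6
Primary income: 613.1 - 667.4 + 258.7 = 204.4
Secondary income: -112.6 - 134.3 = -246.9
Current account = 1198.3 + (-720.6) + 204.4 + (-246.9) = 435.2
(Excluded from the current account — financial account: foreign purchases of equities on the domestic stock exchange 665.3, acquisition of a foreign subsidiary by a resident firm (outward FDI) 1082.2.)

435.2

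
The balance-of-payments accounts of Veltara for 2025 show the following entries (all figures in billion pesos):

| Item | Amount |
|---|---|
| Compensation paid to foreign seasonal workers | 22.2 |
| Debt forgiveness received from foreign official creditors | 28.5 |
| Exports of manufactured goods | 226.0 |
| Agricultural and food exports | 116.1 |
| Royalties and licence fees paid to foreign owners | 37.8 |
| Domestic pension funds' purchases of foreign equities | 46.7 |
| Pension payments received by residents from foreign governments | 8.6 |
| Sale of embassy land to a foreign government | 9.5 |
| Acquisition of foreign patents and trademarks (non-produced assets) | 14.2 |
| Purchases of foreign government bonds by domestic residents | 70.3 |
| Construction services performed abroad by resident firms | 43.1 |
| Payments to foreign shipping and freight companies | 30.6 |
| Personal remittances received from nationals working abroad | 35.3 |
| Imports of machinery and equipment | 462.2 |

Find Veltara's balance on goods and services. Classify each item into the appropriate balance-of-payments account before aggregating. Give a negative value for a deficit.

Goods: 226.0 + 116.1 - 462.2 = -120.1
Services: -30.6 - 37.8 + 43.1 = -25.3
Trade balance = -120.1 + (-25.3) = -145.4
(Excluded from the trade balance — primary income: compensation paid to foreign seasonal workers 22.2; capital account: debt forgiveness received from foreign official creditors 28.5, sale of embassy land to a foreign government 9.5, acquisition of foreign patents and trademarks (non-produced assets) 14.2; financial account: domestic pension funds' purchases of foreign equities 46.7, purchases of foreign government bonds by domestic residents 70.3; secondary income: pension payments received by residents from foreign governments 8.6, personal remittances received from nationals working abroad 35.3.)

-145.4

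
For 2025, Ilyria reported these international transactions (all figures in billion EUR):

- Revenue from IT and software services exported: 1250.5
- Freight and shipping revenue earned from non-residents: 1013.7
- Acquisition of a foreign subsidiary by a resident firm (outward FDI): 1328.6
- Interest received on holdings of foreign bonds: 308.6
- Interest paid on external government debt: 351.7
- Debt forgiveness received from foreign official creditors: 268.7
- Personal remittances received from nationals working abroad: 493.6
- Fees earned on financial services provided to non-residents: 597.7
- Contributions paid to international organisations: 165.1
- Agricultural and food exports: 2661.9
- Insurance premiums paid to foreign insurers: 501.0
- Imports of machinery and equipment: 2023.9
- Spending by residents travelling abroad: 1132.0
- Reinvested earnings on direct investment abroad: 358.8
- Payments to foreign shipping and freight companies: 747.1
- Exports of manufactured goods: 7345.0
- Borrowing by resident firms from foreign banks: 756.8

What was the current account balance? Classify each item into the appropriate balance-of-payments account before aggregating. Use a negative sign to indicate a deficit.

Goods: 2661.9 + 7345.0 - 2023.9 = 7983.0
Services: 597.7 - 501.0 + 1250.5 - 747.1 - 1132.0 + 1013.7 = 481.8
Primary income: 358.8 + 308.6 - 351.7 = 315.7
Secondary income: -165.1 + 493.6 = 328.5
Current account = 7983.0 + 481.8 + 315.7 + 328.5 = 9109.0
(Excluded from the current account — financial account: acquisition of a foreign subsidiary by a resident firm (outward FDI) 1328.6, borrowing by resident firms from foreign banks 756.8; capital account: debt forgiveness received from foreign official creditors 268.7.)

9109.0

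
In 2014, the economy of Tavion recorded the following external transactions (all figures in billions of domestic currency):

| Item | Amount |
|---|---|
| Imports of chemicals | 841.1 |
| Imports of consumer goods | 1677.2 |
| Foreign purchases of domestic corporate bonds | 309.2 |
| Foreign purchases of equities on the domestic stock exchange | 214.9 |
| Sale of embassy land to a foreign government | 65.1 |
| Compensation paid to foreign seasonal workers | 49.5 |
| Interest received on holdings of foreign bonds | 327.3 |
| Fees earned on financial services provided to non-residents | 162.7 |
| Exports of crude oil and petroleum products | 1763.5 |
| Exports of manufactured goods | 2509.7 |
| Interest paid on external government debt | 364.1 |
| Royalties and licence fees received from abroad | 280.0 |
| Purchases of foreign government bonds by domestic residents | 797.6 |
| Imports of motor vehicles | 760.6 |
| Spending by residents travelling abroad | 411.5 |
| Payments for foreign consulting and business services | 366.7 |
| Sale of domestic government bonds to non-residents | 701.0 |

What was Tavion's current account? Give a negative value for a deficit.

572.5

Goods: -760.6 - 841.1 + 1763.5 - 1677.2 + 2509.7 = 994.3
Services: 280.0 - 411.5 - 366.7 + 162.7 = -335.5
Primary income: -364.1 + 327.3 - 49.5 = -86.3
Current account = 994.3 + (-335.5) + (-86.3) = 572.5
(Excluded from the current account — financial account: foreign purchases of domestic corporate bonds 309.2, foreign purchases of equities on the domestic stock exchange 214.9, purchases of foreign government bonds by domestic residents 797.6, sale of domestic government bonds to non-residents 701.0; capital account: sale of embassy land to a foreign government 65.1.)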